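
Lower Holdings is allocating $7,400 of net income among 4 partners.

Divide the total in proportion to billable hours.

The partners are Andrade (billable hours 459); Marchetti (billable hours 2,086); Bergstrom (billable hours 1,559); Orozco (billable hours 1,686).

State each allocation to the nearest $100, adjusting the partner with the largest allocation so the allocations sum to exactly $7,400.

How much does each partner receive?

Andrade: $600 · Marchetti: $2,600 · Bergstrom: $2,000 · Orozco: $2,200

Total billable hours = 5,790.
Raw shares: Andrade 459/5,790 × $7,400 = 586.63; Marchetti 2,086/5,790 × $7,400 = 2,666.04; Bergstrom 1,559/5,790 × $7,400 = 1,992.50; Orozco 1,686/5,790 × $7,400 = 2,154.82.
Rounded to nearest $100: Andrade $600; Marchetti $2,700; Bergstrom $2,000; Orozco $2,200. Sum = $7,500.
Difference $7,400 − $7,500 = −$100 applied to largest allocation (Marchetti): Marchetti becomes $2,600.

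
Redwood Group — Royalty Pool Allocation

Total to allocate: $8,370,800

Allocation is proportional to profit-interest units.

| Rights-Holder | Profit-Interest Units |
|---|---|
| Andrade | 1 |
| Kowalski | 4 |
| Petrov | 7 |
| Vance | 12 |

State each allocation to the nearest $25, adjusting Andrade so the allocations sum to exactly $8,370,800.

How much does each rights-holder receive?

Profit-interest units total: 24.
Unrounded shares: Andrade 1/24 × $8,370,800 = 348,783.33; Kowalski 4/24 × $8,370,800 = 1,395,133.33; Petrov 7/24 × $8,370,800 = 2,441,483.33; Vance 12/24 × $8,370,800 = 4,185,400.00.
After rounding ($25): Andrade $348,775; Kowalski $1,395,125; Petrov $2,441,475; Vance $4,185,400. Sum = $8,370,775.
Difference $8,370,800 − $8,370,775 = +$25 applied to Andrade: Andrade becomes $348,800.

Andrade: $348,800 · Kowalski: $1,395,125 · Petrov: $2,441,475 · Vance: $4,185,400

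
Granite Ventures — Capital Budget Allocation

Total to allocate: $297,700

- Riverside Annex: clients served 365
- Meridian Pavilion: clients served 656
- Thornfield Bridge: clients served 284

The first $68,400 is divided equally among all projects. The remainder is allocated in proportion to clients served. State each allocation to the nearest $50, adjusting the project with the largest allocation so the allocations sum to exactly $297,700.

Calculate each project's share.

First tranche $68,400 split equally: $22,800 each.
Remainder $229,300 by clients served (total 1,305): Riverside Annex 64,133.72 → $64,150; Meridian Pavilion 115,264.98 → $115,250; Thornfield Bridge 49,901.30 → $49,900.
Totals: Riverside Annex $22,800 + $64,150 = $86,950; Meridian Pavilion $22,800 + $115,250 = $138,050; Thornfield Bridge $22,800 + $49,900 = $72,700.

Riverside Annex: $86,950; Meridian Pavilion: $138,050; Thornfield Bridge: $72,700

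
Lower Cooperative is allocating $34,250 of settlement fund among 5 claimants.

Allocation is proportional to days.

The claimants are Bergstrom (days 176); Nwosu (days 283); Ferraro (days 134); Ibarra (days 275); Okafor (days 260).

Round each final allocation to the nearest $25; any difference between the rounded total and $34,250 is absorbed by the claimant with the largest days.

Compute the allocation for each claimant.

Bergstrom: $5,350 | Nwosu: $8,575 | Ferraro: $4,075 | Ibarra: $8,350 | Okafor: $7,900

Total days = 1,128.
Pro-rata amounts: Bergstrom 176/1,128 × $34,250 = 5,343.97; Nwosu 283/1,128 × $34,250 = 8,592.86; Ferraro 134/1,128 × $34,250 = 4,068.71; Ibarra 275/1,128 × $34,250 = 8,349.96; Okafor 260/1,128 × $34,250 = 7,894.50.
Rounded to nearest $25: Bergstrom $5,350; Nwosu $8,600; Ferraro $4,075; Ibarra $8,350; Okafor $7,900. Sum = $34,275.
Difference $34,250 − $34,275 = −$25 applied to largest days (Nwosu): Nwosu becomes $8,575.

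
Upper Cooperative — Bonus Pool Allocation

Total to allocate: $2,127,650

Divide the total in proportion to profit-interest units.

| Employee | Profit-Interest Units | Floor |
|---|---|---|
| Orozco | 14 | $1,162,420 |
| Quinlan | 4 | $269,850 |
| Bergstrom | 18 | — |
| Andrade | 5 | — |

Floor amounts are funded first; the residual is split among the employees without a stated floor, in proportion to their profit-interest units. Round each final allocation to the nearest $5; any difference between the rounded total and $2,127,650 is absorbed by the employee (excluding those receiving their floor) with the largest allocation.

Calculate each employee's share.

Guaranteed amounts: Orozco $1,162,420; Quinlan $269,850. Balance $695,380.
Balance split over remaining profit-interest units 23: Bergstrom 544,210.43 → $544,210; Andrade 151,169.57 → $151,170.

Orozco: $1,162,420 | Quinlan: $269,850 | Bergstrom: $544,210 | Andrade: $151,170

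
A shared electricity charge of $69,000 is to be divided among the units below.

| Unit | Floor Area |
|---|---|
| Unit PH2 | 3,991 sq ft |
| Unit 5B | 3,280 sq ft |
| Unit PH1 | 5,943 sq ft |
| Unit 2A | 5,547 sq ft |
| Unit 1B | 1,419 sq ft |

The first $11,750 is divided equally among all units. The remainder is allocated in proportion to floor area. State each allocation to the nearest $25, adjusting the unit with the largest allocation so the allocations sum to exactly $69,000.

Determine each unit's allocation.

Unit PH2: $13,675 | Unit 5B: $11,650 | Unit PH1: $19,225 | Unit 2A: $18,075 | Unit 1B: $6,375

$11,750 shared equally gives $2,350 per unit.
Remainder $57,250 by floor area (total 20,180): Unit PH2 11,322.34 → $11,325; Unit 5B 9,305.25 → $9,300; Unit PH1 16,860.10 → $16,850; Unit 2A 15,736.66 → $15,725; Unit 1B 4,025.66 → $4,025.
Rounding difference +$25 on remainder applied to Unit PH1.
Totals: Unit PH2 $2,350 + $11,325 = $13,675; Unit 5B $2,350 + $9,300 = $11,650; Unit PH1 $2,350 + $16,875 = $19,225; Unit 2A $2,350 + $15,725 = $18,075; Unit 1B $2,350 + $4,025 = $6,375.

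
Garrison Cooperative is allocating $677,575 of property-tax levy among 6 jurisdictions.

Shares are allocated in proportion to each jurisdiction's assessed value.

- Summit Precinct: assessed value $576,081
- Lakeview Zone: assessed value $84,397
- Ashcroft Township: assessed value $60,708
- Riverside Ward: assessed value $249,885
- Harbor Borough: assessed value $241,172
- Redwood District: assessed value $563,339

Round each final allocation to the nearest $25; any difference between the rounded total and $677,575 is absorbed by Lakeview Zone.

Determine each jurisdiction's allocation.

Summit Precinct: $219,825; Lakeview Zone: $32,225; Ashcroft Township: $23,175; Riverside Ward: $95,350; Harbor Borough: $92,025; Redwood District: $214,975

Sum of assessed value: 1,775,582.
Proportional shares: Summit Precinct 576,081/1,775,582 × $677,575 = 219,836.70; Lakeview Zone 84,397/1,775,582 × $677,575 = 32,206.51; Ashcroft Township 60,708/1,775,582 × $677,575 = 23,166.61; Riverside Ward 249,885/1,775,582 × $677,575 = 95,357.93; Harbor Borough 241,172/1,775,582 × $677,575 = 92,032.99; Redwood District 563,339/1,775,582 × $677,575 = 214,974.26.
Rounded to nearest $25: Summit Precinct $219,825; Lakeview Zone $32,200; Ashcroft Township $23,175; Riverside Ward $95,350; Harbor Borough $92,025; Redwood District $214,975. Sum = $677,550.
Difference $677,575 − $677,550 = +$25 applied to Lakeview Zone: Lakeview Zone becomes $32,225.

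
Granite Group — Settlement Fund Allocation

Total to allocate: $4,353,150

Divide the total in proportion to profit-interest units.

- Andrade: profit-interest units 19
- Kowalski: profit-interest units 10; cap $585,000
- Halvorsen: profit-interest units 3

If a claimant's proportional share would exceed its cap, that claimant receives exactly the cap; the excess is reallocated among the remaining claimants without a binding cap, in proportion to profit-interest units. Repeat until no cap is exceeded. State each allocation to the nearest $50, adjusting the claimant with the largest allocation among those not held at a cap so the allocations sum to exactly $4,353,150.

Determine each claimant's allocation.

Andrade: $3,254,300; Kowalski: $585,000; Halvorsen: $513,850

Combined profit-interest units = 32.
Pro-rata shares before constraints: Andrade 2,584,682.81; Kowalski 1,360,359.38; Halvorsen 408,107.81.
Capped: Kowalski ($585,000); remaining pool $3,768,150 reallocated over remaining profit-interest units 22.
Shares after redistribution: Andrade 3,254,311.36 → $3,254,300; Halvorsen 513,838.64 → $513,850.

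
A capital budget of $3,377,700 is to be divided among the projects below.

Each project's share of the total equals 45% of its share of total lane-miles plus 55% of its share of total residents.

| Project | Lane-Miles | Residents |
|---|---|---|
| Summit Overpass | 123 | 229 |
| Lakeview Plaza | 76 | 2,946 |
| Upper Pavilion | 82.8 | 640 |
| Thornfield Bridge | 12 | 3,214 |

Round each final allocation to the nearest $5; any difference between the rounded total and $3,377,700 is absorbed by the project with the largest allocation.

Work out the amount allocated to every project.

Summit Overpass: $696,860 · Lakeview Plaza: $1,171,800 · Upper Pavilion: $597,510 · Thornfield Bridge: $911,530

Lane-miles total 293.8; residents total 7,029.
Blended shares (45% lane-miles + 55% residents): Summit Overpass 0.2063; Lakeview Plaza 0.3469; Upper Pavilion 0.1769; Thornfield Bridge 0.2699.
Proportional shares: Summit Overpass 696,860.34; Lakeview Plaza 1,171,798.95; Upper Pavilion 597,512.47; Thornfield Bridge 911,528.24.
After rounding ($5): Summit Overpass $696,860; Lakeview Plaza $1,171,800; Upper Pavilion $597,510; Thornfield Bridge $911,530. Sum = $3,377,700.
Rounded total matches; no reconciliation needed.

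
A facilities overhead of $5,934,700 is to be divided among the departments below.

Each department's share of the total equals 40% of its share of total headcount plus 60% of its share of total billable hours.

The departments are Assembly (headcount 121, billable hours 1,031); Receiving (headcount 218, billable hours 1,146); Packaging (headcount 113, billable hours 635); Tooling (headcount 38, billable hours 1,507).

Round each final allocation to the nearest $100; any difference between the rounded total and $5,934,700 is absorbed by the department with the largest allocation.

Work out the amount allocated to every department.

Assembly: $1,436,200; Receiving: $2,000,900; Packaging: $1,071,000; Tooling: $1,426,600

Headcount total 490; billable hours total 4,319.
Combined weights (40% headcount + 60% billable hours): Assembly 0.2420; Receiving 0.3372; Packaging 0.1805; Tooling 0.2404.
Proportional shares: Assembly 1,436,215.85; Receiving 2,000,959.49; Packaging 1,070,974.55; Tooling 1,426,550.10.
After rounding ($100): Assembly $1,436,200; Receiving $2,001,000; Packaging $1,071,000; Tooling $1,426,600. Sum = $5,934,800.
Difference $5,934,700 − $5,934,800 = −$100 applied to largest allocation (Receiving): Receiving becomes $2,000,900.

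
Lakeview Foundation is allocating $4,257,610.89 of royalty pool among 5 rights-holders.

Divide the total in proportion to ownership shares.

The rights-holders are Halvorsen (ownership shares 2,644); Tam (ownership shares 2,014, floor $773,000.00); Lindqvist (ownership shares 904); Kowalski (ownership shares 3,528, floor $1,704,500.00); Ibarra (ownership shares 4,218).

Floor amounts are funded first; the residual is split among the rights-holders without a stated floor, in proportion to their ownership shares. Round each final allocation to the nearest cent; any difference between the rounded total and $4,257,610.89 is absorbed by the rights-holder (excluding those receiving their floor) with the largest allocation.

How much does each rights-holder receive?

Guaranteed amounts: Tam $773,000.00; Kowalski $1,704,500.00. Remaining pool $1,780,110.89.
Remaining pool split over remaining ownership shares 7,766: Halvorsen 606,053.7205 → $606,053.72; Lindqvist 207,213.5262 → $207,213.53; Ibarra 966,843.6433 → $966,843.64.

Halvorsen: $606,053.72 · Tam: $773,000.00 · Lindqvist: $207,213.53 · Kowalski: $1,704,500.00 · Ibarra: $966,843.64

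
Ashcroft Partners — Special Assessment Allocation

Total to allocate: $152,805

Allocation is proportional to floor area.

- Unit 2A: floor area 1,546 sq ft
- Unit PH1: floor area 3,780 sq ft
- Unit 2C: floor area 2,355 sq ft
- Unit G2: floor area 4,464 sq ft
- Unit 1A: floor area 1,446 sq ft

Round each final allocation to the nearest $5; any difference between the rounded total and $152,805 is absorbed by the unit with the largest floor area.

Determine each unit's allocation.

Sum of floor area: 13,591.
Pro-rata amounts: Unit 2A 1,546/13,591 × $152,805 = 17,381.84; Unit PH1 3,780/13,591 × $152,805 = 42,498.93; Unit 2C 2,355/13,591 × $152,805 = 26,477.51; Unit G2 4,464/13,591 × $152,805 = 50,189.21; Unit 1A 1,446/13,591 × $152,805 = 16,257.53.
At nearest $5: Unit 2A $17,380; Unit PH1 $42,500; Unit 2C $26,480; Unit G2 $50,190; Unit 1A $16,260. Sum = $152,810.
Difference $152,805 − $152,810 = −$5 applied to largest floor area (Unit G2): Unit G2 becomes $50,185.

Unit 2A: $17,380 · Unit PH1: $42,500 · Unit 2C: $26,480 · Unit G2: $50,185 · Unit 1A: $16,260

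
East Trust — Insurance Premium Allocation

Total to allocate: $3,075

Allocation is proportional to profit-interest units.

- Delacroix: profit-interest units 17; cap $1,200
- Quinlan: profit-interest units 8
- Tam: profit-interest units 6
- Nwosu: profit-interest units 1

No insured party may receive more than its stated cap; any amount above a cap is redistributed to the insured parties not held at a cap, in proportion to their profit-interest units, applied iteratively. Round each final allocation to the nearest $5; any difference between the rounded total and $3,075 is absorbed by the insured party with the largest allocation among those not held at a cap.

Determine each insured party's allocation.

Profit-interest units total: 32.
Unconstrained shares: Delacroix 1,633.59; Quinlan 768.75; Tam 576.56; Nwosu 96.09.
Cap binds for Delacroix ($1,200); remaining pool $1,875 reallocated over remaining profit-interest units 15.
Remaining shares: Quinlan 1,000.00 → $1,000; Tam 750.00 → $750; Nwosu 125.00 → $125.

Delacroix: $1,200 · Quinlan: $1,000 · Tam: $750 · Nwosu: $125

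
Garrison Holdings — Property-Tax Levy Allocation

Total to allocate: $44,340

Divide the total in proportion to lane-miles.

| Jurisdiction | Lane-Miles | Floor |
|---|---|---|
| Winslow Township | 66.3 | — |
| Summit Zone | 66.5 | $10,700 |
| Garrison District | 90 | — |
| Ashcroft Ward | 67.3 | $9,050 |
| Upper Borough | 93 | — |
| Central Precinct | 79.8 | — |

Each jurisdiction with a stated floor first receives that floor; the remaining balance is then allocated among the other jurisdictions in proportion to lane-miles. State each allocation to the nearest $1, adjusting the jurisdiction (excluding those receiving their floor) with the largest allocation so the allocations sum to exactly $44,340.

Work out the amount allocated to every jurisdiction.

Winslow Township: $4,954 · Summit Zone: $10,700 · Garrison District: $6,725 · Ashcroft Ward: $9,050 · Upper Borough: $6,948 · Central Precinct: $5,963

Guaranteed amounts: Summit Zone $10,700; Ashcroft Ward $9,050. Remaining pool $24,590.
Remaining pool split over remaining lane-miles 329.1: Winslow Township 4,953.87 → $4,954; Garrison District 6,724.70 → $6,725; Upper Borough 6,948.86 → $6,949; Central Precinct 5,962.57 → $5,963.
Rounding difference −$1 applied to Upper Borough → $6,948.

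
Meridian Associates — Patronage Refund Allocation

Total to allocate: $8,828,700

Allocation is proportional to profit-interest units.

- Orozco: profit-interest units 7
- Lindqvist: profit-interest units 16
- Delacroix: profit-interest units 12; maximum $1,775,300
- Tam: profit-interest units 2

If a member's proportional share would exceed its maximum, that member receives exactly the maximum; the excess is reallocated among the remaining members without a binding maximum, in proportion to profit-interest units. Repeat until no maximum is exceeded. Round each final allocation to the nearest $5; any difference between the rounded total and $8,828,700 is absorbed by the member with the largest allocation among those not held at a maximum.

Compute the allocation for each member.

Orozco: $1,974,950 | Lindqvist: $4,514,180 | Delacroix: $1,775,300 | Tam: $564,270

Total profit-interest units = 37.
Proportional shares (ignoring caps): Orozco 1,670,294.59; Lindqvist 3,817,816.22; Delacroix 2,863,362.16; Tam 477,227.03.
Cap binds for Delacroix ($1,775,300); balance $7,053,400 reallocated over remaining profit-interest units 25.
Redistributed shares: Orozco 1,974,952.00 → $1,974,950; Lindqvist 4,514,176.00 → $4,514,175; Tam 564,272.00 → $564,270.
Rounding difference +$5 applied to Lindqvist → $4,514,180.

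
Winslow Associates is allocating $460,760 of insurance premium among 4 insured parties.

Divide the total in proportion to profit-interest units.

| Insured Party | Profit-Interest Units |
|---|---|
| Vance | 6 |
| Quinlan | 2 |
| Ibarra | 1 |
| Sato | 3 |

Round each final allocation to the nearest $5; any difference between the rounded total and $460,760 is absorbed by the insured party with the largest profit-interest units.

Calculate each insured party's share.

Total profit-interest units = 6 + 2 + 1 + 3 = 12.
Proportional shares: Vance 230,380.00; Quinlan 76,793.33; Ibarra 38,396.67; Sato 115,190.00.
Rounded to nearest $5: Vance $230,380; Quinlan $76,795; Ibarra $38,395; Sato $115,190. Sum = $460,760.
No rounding difference to absorb.

Vance: $230,380 · Quinlan: $76,795 · Ibarra: $38,395 · Sato: $115,190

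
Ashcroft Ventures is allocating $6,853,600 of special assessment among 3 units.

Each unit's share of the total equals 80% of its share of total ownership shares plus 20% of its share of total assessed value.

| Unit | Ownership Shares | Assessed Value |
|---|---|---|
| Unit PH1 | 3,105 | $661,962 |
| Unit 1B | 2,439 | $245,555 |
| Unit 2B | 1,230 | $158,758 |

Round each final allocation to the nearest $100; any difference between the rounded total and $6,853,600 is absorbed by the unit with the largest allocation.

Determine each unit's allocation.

Unit PH1: $3,364,200 | Unit 1B: $2,289,800 | Unit 2B: $1,199,600

Ownership shares total 6,774; assessed value total 1,066,275.
Blended shares (80% ownership shares + 20% assessed value): Unit PH1 0.4909; Unit 1B 0.3341; Unit 2B 0.1750.
Unrounded shares: Unit PH1 3,364,155.75; Unit 1B 2,289,794.55; Unit 2B 1,199,649.70.
At nearest $100: Unit PH1 $3,364,200; Unit 1B $2,289,800; Unit 2B $1,199,600. Sum = $6,853,600.
Sum already equals the total — no adjustment.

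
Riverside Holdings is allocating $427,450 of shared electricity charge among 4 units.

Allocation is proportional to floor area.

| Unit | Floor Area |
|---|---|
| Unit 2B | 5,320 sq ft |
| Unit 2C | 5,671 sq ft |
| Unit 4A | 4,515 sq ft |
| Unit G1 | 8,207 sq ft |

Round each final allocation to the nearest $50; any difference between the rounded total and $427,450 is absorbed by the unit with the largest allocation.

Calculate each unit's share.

Sum of floor area: 23,713.
Raw shares: Unit 2B 5,320/23,713 × $427,450 = 95,898.20; Unit 2C 5,671/23,713 × $427,450 = 102,225.32; Unit 4A 4,515/23,713 × $427,450 = 81,387.29; Unit G1 8,207/23,713 × $427,450 = 147,939.20.
Rounded to nearest $50: Unit 2B $95,900; Unit 2C $102,250; Unit 4A $81,400; Unit G1 $147,950. Sum = $427,500.
Difference $427,450 − $427,500 = −$50 applied to largest allocation (Unit G1): Unit G1 becomes $147,900.

Unit 2B: $95,900 | Unit 2C: $102,250 | Unit 4A: $81,400 | Unit G1: $147,900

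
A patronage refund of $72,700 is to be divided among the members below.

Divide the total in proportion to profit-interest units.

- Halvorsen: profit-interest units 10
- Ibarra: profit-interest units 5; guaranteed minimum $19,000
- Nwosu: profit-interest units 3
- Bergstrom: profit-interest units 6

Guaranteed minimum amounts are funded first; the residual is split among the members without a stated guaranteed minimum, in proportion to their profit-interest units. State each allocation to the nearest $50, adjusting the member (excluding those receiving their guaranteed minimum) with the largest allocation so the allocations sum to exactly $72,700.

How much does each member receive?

Halvorsen: $28,250; Ibarra: $19,000; Nwosu: $8,500; Bergstrom: $16,950

Minimums first: Ibarra $19,000. Remaining pool $53,700.
Remaining pool split over remaining profit-interest units 19: Halvorsen 28,263.16 → $28,250; Nwosu 8,478.95 → $8,500; Bergstrom 16,957.89 → $16,950.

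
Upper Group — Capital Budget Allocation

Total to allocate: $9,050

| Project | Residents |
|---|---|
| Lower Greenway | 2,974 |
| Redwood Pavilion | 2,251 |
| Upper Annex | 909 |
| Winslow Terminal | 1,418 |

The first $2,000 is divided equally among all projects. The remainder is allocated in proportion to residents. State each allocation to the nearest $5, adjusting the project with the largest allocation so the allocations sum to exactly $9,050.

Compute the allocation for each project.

Lower Greenway: $3,275; Redwood Pavilion: $2,600; Upper Annex: $1,350; Winslow Terminal: $1,825

Equal tier: $2,000 ÷ 4 = $500 apiece.
Remainder $7,050 by residents (total 7,552): Lower Greenway 2,776.31 → $2,775; Redwood Pavilion 2,101.37 → $2,100; Upper Annex 848.58 → $850; Winslow Terminal 1,323.74 → $1,325.
Totals: Lower Greenway $500 + $2,775 = $3,275; Redwood Pavilion $500 + $2,100 = $2,600; Upper Annex $500 + $850 = $1,350; Winslow Terminal $500 + $1,325 = $1,825.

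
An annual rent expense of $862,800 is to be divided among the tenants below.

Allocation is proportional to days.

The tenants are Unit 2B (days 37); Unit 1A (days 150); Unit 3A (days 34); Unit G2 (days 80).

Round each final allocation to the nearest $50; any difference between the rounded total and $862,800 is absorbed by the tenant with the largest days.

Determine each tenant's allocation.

Combined days = 37 + 150 + 34 + 80 = 301.
Raw shares: Unit 2B 106,058.47; Unit 1A 429,966.78; Unit 3A 97,459.14; Unit G2 229,315.61.
Rounded to nearest $50: Unit 2B $106,050; Unit 1A $429,950; Unit 3A $97,450; Unit G2 $229,300. Sum = $862,750.
Difference $862,800 − $862,750 = +$50 applied to largest days (Unit 1A): Unit 1A becomes $430,000.

Unit 2B: $106,050 · Unit 1A: $430,000 · Unit 3A: $97,450 · Unit G2: $229,300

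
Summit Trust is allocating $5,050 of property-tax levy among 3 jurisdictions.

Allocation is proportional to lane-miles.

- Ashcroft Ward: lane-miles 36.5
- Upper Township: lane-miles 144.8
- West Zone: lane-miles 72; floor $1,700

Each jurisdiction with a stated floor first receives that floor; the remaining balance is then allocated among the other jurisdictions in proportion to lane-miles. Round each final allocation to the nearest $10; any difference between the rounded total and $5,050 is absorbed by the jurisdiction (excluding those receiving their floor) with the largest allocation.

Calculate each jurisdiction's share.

Fund the minimums — West Zone $1,700. Balance $3,350.
Balance split over remaining lane-miles 181.3: Ashcroft Ward 674.43 → $670; Upper Township 2,675.57 → $2,680.

Ashcroft Ward: $670 | Upper Township: $2,680 | West Zone: $1,700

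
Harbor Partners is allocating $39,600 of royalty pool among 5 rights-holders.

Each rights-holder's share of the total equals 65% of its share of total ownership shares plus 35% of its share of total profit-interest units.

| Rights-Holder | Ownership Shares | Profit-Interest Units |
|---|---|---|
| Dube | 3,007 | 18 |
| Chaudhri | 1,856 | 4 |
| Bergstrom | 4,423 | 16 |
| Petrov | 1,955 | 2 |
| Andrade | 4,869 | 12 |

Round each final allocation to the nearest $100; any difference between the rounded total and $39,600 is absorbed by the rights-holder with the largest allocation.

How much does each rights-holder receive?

Totals — ownership shares 16,110, profit-interest units 52.
Composite weights (65% ownership shares + 35% profit-interest units): Dube 0.2425; Chaudhri 0.1018; Bergstrom 0.2861; Petrov 0.0923; Andrade 0.2772.
Raw shares: Dube 9,602.17; Chaudhri 4,031.61; Bergstrom 11,331.53; Petrov 3,656.71; Andrade 10,977.98.
After rounding ($100): Dube $9,600; Chaudhri $4,000; Bergstrom $11,300; Petrov $3,700; Andrade $11,000. Sum = $39,600.
Sum already equals the total — no adjustment.

Dube: $9,600 · Chaudhri: $4,000 · Bergstrom: $11,300 · Petrov: $3,700 · Andrade: $11,000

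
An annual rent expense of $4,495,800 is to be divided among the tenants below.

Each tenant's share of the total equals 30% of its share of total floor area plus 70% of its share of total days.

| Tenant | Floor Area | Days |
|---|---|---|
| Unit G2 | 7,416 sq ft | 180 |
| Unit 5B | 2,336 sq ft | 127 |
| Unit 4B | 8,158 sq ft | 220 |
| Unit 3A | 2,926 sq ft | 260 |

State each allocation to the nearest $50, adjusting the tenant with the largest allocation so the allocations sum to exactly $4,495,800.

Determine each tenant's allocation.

Unit G2: $1,199,850; Unit 5B: $659,050; Unit 4B: $1,407,800; Unit 3A: $1,229,100

Floor area total 20,836; days total 787.
Composite weights (30% floor area + 70% days): Unit G2 0.2669; Unit 5B 0.1466; Unit 4B 0.3131; Unit 3A 0.2734.
Proportional shares: Unit G2 1,199,831.84; Unit 5B 659,060.47; Unit 4B 1,407,814.64; Unit 3A 1,229,093.05.
Rounded to nearest $50: Unit G2 $1,199,850; Unit 5B $659,050; Unit 4B $1,407,800; Unit 3A $1,229,100. Sum = $4,495,800.
Sum already equals the total — no adjustment.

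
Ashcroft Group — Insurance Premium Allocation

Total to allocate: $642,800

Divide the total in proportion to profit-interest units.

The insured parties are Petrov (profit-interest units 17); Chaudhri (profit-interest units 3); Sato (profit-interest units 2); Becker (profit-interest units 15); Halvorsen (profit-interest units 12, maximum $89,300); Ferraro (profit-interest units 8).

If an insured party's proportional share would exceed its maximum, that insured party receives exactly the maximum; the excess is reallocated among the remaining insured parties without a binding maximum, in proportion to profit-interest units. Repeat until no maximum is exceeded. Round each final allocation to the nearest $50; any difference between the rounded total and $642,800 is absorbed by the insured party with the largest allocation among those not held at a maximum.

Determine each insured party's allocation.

Petrov: $209,100 · Chaudhri: $36,900 · Sato: $24,600 · Becker: $184,500 · Halvorsen: $89,300 · Ferraro: $98,400

Profit-interest units total: 57.
Pro-rata shares before constraints: Petrov 191,712.28; Chaudhri 33,831.58; Sato 22,554.39; Becker 169,157.89; Halvorsen 135,326.32; Ferraro 90,217.54.
Cap binds for Halvorsen ($89,300); remaining pool $553,500 reallocated over remaining profit-interest units 45.
Shares after redistribution: Petrov 209,100.00 → $209,100; Chaudhri 36,900.00 → $36,900; Sato 24,600.00 → $24,600; Becker 184,500.00 → $184,500; Ferraro 98,400.00 → $98,400.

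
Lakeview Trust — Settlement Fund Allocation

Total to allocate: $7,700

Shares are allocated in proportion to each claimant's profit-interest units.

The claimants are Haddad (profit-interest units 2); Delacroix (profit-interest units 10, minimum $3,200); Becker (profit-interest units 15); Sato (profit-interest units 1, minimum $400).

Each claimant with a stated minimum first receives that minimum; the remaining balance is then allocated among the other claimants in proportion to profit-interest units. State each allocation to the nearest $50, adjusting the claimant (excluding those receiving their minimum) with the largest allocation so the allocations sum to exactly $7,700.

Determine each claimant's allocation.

Haddad: $500 · Delacroix: $3,200 · Becker: $3,600 · Sato: $400

Minimums first: Delacroix $3,200; Sato $400. Remaining pool $4,100.
Remaining pool split over remaining profit-interest units 17: Haddad 482.35 → $500; Becker 3,617.65 → $3,600.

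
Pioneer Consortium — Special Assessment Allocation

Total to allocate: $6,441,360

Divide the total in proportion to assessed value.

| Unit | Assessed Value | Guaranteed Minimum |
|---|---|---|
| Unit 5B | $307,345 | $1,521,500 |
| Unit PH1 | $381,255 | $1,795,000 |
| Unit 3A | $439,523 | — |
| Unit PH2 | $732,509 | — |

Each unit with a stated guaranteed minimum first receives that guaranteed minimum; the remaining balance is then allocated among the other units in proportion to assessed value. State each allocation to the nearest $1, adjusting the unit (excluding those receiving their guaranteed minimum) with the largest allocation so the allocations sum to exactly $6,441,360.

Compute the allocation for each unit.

Guaranteed amounts: Unit 5B $1,521,500; Unit PH1 $1,795,000. Remaining pool $3,124,860.
Remaining pool split over remaining assessed value 1,172,032: Unit 3A 1,171,851.83 → $1,171,852; Unit PH2 1,953,008.17 → $1,953,008.

Unit 5B: $1,521,500 · Unit PH1: $1,795,000 · Unit 3A: $1,171,852 · Unit PH2: $1,953,008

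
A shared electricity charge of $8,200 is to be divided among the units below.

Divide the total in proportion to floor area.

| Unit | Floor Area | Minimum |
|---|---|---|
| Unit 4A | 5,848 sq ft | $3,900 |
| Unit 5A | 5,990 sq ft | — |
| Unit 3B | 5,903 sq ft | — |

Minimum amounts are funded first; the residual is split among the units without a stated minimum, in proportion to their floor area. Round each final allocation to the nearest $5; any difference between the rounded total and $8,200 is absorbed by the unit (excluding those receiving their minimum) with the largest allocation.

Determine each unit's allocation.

Guaranteed amounts: Unit 4A $3,900. Balance $4,300.
Balance split over remaining floor area 11,893: Unit 5A 2,165.73 → $2,165; Unit 3B 2,134.27 → $2,135.

Unit 4A: $3,900 | Unit 5A: $2,165 | Unit 3B: $2,135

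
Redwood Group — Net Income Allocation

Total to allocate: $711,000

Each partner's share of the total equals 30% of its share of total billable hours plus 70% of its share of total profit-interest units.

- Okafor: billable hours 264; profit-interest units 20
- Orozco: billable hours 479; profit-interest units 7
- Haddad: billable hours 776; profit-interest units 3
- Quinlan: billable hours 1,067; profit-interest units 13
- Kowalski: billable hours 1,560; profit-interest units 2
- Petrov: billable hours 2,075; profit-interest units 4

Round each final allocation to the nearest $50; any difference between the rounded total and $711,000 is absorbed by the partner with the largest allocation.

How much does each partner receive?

Okafor: $212,200 | Orozco: $87,500 | Haddad: $57,100 | Quinlan: $168,650 | Kowalski: $73,800 | Petrov: $111,750

Billable hours total 6,221; profit-interest units total 49.
Combined weights (30% billable hours + 70% profit-interest units): Okafor 0.2984; Orozco 0.1231; Haddad 0.0803; Quinlan 0.2372; Kowalski 0.1038; Petrov 0.1572.
Raw shares: Okafor 212,194.65; Orozco 87,523.52; Haddad 57,078.21; Quinlan 168,627.18; Kowalski 73,802.15; Petrov 111,774.29.
At nearest $50: Okafor $212,200; Orozco $87,500; Haddad $57,100; Quinlan $168,650; Kowalski $73,800; Petrov $111,750. Sum = $711,000.
Rounded total matches; no reconciliation needed.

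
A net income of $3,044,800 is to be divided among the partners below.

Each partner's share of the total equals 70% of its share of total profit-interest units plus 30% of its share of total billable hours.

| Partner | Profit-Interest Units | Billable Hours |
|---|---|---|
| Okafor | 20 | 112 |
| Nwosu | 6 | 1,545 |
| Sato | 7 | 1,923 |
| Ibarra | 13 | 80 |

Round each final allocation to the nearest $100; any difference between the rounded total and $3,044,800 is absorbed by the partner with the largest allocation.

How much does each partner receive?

Okafor: $954,600 | Nwosu: $663,600 | Sato: $804,300 | Ibarra: $622,300

Profit-interest units total 46; billable hours total 3,660.
Composite weights (70% profit-interest units + 30% billable hours): Okafor 0.3135; Nwosu 0.2179; Sato 0.2641; Ibarra 0.2044.
Raw shares: Okafor 954,630.52; Nwosu 663,594.95; Sato 804,267.75; Ibarra 622,306.77.
Rounded to nearest $100: Okafor $954,600; Nwosu $663,600; Sato $804,300; Ibarra $622,300. Sum = $3,044,800.
Sum already equals the total — no adjustment.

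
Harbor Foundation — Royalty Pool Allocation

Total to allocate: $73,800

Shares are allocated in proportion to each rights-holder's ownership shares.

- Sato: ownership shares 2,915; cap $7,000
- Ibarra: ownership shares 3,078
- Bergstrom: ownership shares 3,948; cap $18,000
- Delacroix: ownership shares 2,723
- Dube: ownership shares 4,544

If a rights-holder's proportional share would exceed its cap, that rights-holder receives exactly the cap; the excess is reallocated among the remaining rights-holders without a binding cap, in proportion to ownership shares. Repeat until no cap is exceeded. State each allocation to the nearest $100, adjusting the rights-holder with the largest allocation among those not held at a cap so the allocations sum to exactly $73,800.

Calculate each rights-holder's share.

Total ownership shares = 17,208.
Proportional shares (ignoring caps): Sato 12,501.57; Ibarra 13,200.63; Bergstrom 16,931.80; Delacroix 11,678.14; Dube 19,487.87.
Cap binds for Sato ($7,000); remaining pool $66,800 reallocated over remaining ownership shares 14,293.
Cap binds for Bergstrom ($18,000); remaining pool $48,800 reallocated over remaining ownership shares 10,345.
Remaining shares: Ibarra 14,519.71 → $14,500; Delacroix 12,845.08 → $12,800; Dube 21,435.21 → $21,400.
Rounding difference +$100 applied to Dube → $21,500.

Sato: $7,000 · Ibarra: $14,500 · Bergstrom: $18,000 · Delacroix: $12,800 · Dube: $21,500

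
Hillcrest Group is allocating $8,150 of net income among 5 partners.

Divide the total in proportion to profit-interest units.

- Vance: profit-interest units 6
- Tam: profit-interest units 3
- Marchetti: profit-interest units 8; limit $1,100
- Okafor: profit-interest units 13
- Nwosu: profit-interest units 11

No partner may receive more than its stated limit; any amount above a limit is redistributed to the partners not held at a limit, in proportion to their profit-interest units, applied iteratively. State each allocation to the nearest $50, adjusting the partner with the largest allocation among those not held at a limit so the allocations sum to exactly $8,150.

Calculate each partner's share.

Vance: $1,300 · Tam: $650 · Marchetti: $1,100 · Okafor: $2,750 · Nwosu: $2,350

Total profit-interest units = 41.
Unconstrained shares: Vance 1,192.68; Tam 596.34; Marchetti 1,590.24; Okafor 2,584.15; Nwosu 2,186.59.
Capped: Marchetti ($1,100); balance $7,050 reallocated over remaining profit-interest units 33.
Redistributed shares: Vance 1,281.82 → $1,300; Tam 640.91 → $650; Okafor 2,777.27 → $2,800; Nwosu 2,350.00 → $2,350.
Rounding difference −$50 applied to Okafor → $2,750.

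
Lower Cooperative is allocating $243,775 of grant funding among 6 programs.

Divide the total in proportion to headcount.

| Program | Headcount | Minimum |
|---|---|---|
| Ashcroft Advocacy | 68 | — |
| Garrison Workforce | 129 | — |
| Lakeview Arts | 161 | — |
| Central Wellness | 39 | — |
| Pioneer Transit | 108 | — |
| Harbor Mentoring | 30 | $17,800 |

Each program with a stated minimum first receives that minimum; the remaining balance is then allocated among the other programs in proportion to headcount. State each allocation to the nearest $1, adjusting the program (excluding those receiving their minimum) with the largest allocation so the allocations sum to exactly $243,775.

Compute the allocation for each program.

Minimums first: Harbor Mentoring $17,800. Balance $225,975.
Balance split over remaining headcount 505: Ashcroft Advocacy 30,428.32 → $30,428; Garrison Workforce 57,724.31 → $57,724; Lakeview Arts 72,043.51 → $72,044; Central Wellness 17,451.53 → $17,452; Pioneer Transit 48,327.33 → $48,327.

Ashcroft Advocacy: $30,428 | Garrison Workforce: $57,724 | Lakeview Arts: $72,044 | Central Wellness: $17,452 | Pioneer Transit: $48,327 | Harbor Mentoring: $17,800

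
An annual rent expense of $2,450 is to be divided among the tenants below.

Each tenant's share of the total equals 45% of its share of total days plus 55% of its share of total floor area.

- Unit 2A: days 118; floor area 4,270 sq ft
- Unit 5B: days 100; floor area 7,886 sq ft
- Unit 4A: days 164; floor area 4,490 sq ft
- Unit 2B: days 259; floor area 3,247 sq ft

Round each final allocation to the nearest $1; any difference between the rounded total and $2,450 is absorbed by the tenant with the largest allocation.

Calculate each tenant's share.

Totals — days 641, floor area 19,893.
Combined weights (45% days + 55% floor area): Unit 2A 0.2009; Unit 5B 0.2882; Unit 4A 0.2393; Unit 2B 0.2716.
Pro-rata amounts: Unit 2A 492.19; Unit 5B 706.17; Unit 4A 586.22; Unit 2B 665.42.
Rounded to nearest $1: Unit 2A $492; Unit 5B $706; Unit 4A $586; Unit 2B $665. Sum = $2,449.
Difference $2,450 − $2,449 = +$1 applied to largest allocation (Unit 5B): Unit 5B becomes $707.

Unit 2A: $492 | Unit 5B: $707 | Unit 4A: $586 | Unit 2B: $665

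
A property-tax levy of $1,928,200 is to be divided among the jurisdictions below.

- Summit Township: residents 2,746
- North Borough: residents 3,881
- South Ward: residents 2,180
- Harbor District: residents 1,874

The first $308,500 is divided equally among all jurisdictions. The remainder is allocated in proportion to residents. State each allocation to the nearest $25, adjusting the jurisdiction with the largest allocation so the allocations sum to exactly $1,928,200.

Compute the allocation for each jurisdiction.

Summit Township: $493,525 | North Borough: $665,675 | South Ward: $407,700 | Harbor District: $361,300

$308,500 shared equally gives $77,125 per jurisdiction.
Remainder $1,619,700 by residents (total 10,681): Summit Township 416,411.97 → $416,400; North Borough 588,526.89 → $588,525; South Ward 330,581.97 → $330,575; Harbor District 284,179.18 → $284,175.
Rounding difference +$25 on remainder applied to North Borough.
Totals: Summit Township $77,125 + $416,400 = $493,525; North Borough $77,125 + $588,550 = $665,675; South Ward $77,125 + $330,575 = $407,700; Harbor District $77,125 + $284,175 = $361,300.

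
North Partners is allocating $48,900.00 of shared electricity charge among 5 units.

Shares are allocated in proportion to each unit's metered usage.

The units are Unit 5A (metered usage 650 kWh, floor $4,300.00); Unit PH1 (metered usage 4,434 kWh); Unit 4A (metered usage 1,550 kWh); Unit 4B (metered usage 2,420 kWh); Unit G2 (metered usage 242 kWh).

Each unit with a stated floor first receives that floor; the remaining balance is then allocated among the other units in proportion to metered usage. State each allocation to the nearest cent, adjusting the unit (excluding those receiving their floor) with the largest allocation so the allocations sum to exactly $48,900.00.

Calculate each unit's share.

Unit 5A: $4,300.00 | Unit PH1: $22,872.59 | Unit 4A: $7,995.60 | Unit 4B: $12,483.46 | Unit G2: $1,248.35

Minimums first: Unit 5A $4,300.00. Residual $44,600.00.
Residual split over remaining metered usage 8,646: Unit PH1 22,872.5885 → $22,872.59; Unit 4A 7,995.6049 → $7,995.60; Unit 4B 12,483.4606 → $12,483.46; Unit G2 1,248.3461 → $1,248.35.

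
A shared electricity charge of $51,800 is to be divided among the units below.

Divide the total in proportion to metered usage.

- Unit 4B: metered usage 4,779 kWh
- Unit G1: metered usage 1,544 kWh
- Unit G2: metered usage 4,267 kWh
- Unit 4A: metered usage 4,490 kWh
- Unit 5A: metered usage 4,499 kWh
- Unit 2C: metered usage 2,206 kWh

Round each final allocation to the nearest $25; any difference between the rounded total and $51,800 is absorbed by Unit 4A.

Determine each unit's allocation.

Total metered usage = 21,785.
Raw shares: Unit 4B 4,779/21,785 × $51,800 = 11,363.42; Unit G1 1,544/21,785 × $51,800 = 3,671.30; Unit G2 4,267/21,785 × $51,800 = 10,146.00; Unit 4A 4,490/21,785 × $51,800 = 10,676.25; Unit 5A 4,499/21,785 × $51,800 = 10,697.65; Unit 2C 2,206/21,785 × $51,800 = 5,245.39.
At nearest $25: Unit 4B $11,375; Unit G1 $3,675; Unit G2 $10,150; Unit 4A $10,675; Unit 5A $10,700; Unit 2C $5,250. Sum = $51,825.
Difference $51,800 − $51,825 = −$25 applied to Unit 4A: Unit 4A becomes $10,650.

Unit 4B: $11,375 | Unit G1: $3,675 | Unit G2: $10,150 | Unit 4A: $10,650 | Unit 5A: $10,700 | Unit 2C: $5,250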